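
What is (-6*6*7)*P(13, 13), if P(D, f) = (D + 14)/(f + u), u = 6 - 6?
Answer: -6804/13 ≈ -523.38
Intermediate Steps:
u = 0
P(D, f) = (14 + D)/f (P(D, f) = (D + 14)/(f + 0) = (14 + D)/f)
(-6*6*7)*P(13, 13) = (-6*6*7)*((14 + 13)/13) = (-36*7)*((1/13)*27) = -252*27/13 = -6804/13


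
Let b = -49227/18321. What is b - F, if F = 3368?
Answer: -20584785/6107 ≈ -3370.7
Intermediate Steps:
b = -16409/6107 (b = -49227*1/18321 = -16409/6107 ≈ -2.6869)
b - F = -16409/6107 - 1*3368 = -16409/6107 - 3368 = -20584785/6107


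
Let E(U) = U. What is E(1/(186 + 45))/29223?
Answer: 1/6750513 ≈ 1.4814e-7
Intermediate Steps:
E(1/(186 + 45))/29223 = 1/((186 + 45)*29223) = (1/29223)/231 = (1/231)*(1/29223) = 1/6750513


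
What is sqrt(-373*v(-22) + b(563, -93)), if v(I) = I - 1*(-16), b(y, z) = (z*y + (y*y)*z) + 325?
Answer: I*sqrt(29527913) ≈ 5434.0*I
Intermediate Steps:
b(y, z) = 325 + y*z + z*y**2 (b(y, z) = (y*z + y**2*z) + 325 = (y*z + z*y**2) + 325 = 325 + y*z + z*y**2)
v(I) = 16 + I (v(I) = I + 16 = 16 + I)
sqrt(-373*v(-22) + b(563, -93)) = sqrt(-373*(16 - 22) + (325 + 563*(-93) - 93*563**2)) = sqrt(-373*(-6) + (325 - 52359 - 93*316969)) = sqrt(2238 + (325 - 52359 - 29478117)) = sqrt(2238 - 29530151) = sqrt(-29527913) = I*sqrt(29527913)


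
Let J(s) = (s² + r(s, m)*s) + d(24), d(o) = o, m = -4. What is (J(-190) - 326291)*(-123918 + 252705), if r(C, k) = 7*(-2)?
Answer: -37027164009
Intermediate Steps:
r(C, k) = -14
J(s) = 24 + s² - 14*s (J(s) = (s² - 14*s) + 24 = 24 + s² - 14*s)
(J(-190) - 326291)*(-123918 + 252705) = ((24 + (-190)² - 14*(-190)) - 326291)*(-123918 + 252705) = ((24 + 36100 + 2660) - 326291)*128787 = (38784 - 326291)*128787 = -287507*128787 = -37027164009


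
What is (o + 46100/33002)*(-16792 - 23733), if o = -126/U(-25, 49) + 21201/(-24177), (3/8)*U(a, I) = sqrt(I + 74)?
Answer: -2802197696075/132981559 + 2553075*sqrt(123)/164 ≈ 1.5158e+5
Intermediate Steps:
U(a, I) = 8*sqrt(74 + I)/3 (U(a, I) = 8*sqrt(I + 74)/3 = 8*sqrt(74 + I)/3)
o = -7067/8059 - 63*sqrt(123)/164 (o = -126*3/(8*sqrt(74 + 49)) + 21201/(-24177) = -126*sqrt(123)/328 + 21201*(-1/24177) = -63*sqrt(123)/164 - 7067/8059 = -7067/8059 - 63*sqrt(123)/164 ≈ -5.1373)
(o + 46100/33002)*(-16792 - 23733) = ((-7067/8059 - 63*sqrt(123)/164) + 46100/33002)*(-16792 - 23733) = ((-7067/8059 - 63*sqrt(123)/164) + 46100*(1/33002))*(-40525) = ((-7067/8059 - 63*sqrt(123)/164) + 23050/16501)*(-40525) = (69147383/132981559 - 63*sqrt(123)/164)*(-40525) = -2802197696075/132981559 + 2553075*sqrt(123)/164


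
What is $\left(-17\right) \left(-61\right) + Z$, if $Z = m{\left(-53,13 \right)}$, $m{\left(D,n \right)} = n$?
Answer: $1050$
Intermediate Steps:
$Z = 13$
$\left(-17\right) \left(-61\right) + Z = \left(-17\right) \left(-61\right) + 13 = 1037 + 13 = 1050$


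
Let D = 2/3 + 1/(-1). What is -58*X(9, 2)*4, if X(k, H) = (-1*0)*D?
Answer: 0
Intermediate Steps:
D = -⅓ (D = 2*(⅓) + 1*(-1) = ⅔ - 1 = -⅓ ≈ -0.33333)
X(k, H) = 0 (X(k, H) = -1*0*(-⅓) = 0*(-⅓) = 0)
-58*X(9, 2)*4 = -58*0*4 = 0*4 = 0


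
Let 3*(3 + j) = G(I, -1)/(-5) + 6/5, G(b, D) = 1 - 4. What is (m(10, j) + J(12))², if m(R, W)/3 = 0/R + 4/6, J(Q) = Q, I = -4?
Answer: 196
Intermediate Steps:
G(b, D) = -3
j = -12/5 (j = -3 + (-3/(-5) + 6/5)/3 = -3 + (-3*(-⅕) + 6*(⅕))/3 = -3 + (⅗ + 6/5)/3 = -3 + (⅓)*(9/5) = -3 + ⅗ = -12/5 ≈ -2.4000)
m(R, W) = 2 (m(R, W) = 3*(0/R + 4/6) = 3*(0 + 4*(⅙)) = 3*(0 + ⅔) = 3*(⅔) = 2)
(m(10, j) + J(12))² = (2 + 12)² = 14² = 196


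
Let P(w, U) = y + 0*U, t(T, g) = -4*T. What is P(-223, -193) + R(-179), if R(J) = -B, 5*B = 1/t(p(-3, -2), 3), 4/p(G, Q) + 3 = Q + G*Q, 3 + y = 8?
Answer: 401/80 ≈ 5.0125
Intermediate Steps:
y = 5 (y = -3 + 8 = 5)
p(G, Q) = 4/(-3 + Q + G*Q) (p(G, Q) = 4/(-3 + (Q + G*Q)) = 4/(-3 + Q + G*Q))
B = -1/80 (B = 1/(5*((-16/(-3 - 2 - 3*(-2))))) = 1/(5*((-16/(-3 - 2 + 6)))) = 1/(5*((-16/1))) = 1/(5*((-16))) = 1/(5*((-4*4))) = (⅕)/(-16) = (⅕)*(-1/16) = -1/80 ≈ -0.012500)
P(w, U) = 5 (P(w, U) = 5 + 0*U = 5 + 0 = 5)
R(J) = 1/80 (R(J) = -1*(-1/80) = 1/80)
P(-223, -193) + R(-179) = 5 + 1/80 = 401/80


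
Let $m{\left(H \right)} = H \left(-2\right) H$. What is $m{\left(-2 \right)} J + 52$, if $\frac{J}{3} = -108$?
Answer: $2644$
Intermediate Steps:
$m{\left(H \right)} = - 2 H^{2}$ ($m{\left(H \right)} = - 2 H H = - 2 H^{2}$)
$J = -324$ ($J = 3 \left(-108\right) = -324$)
$m{\left(-2 \right)} J + 52 = - 2 \left(-2\right)^{2} \left(-324\right) + 52 = \left(-2\right) 4 \left(-324\right) + 52 = \left(-8\right) \left(-324\right) + 52 = 2592 + 52 = 2644$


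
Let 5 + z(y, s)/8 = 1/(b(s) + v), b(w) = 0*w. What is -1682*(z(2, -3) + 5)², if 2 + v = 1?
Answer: -3110018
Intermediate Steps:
v = -1 (v = -2 + 1 = -1)
b(w) = 0
z(y, s) = -48 (z(y, s) = -40 + 8/(0 - 1) = -40 + 8/(-1) = -40 + 8*(-1) = -40 - 8 = -48)
-1682*(z(2, -3) + 5)² = -1682*(-48 + 5)² = -1682*(-43)² = -1682*1849 = -3110018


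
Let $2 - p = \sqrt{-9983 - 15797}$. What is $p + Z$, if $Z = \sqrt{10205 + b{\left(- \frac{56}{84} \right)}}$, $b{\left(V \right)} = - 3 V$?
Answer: $2 + \sqrt{10207} - 2 i \sqrt{6445} \approx 103.03 - 160.56 i$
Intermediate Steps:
$p = 2 - 2 i \sqrt{6445}$ ($p = 2 - \sqrt{-9983 - 15797} = 2 - \sqrt{-25780} = 2 - 2 i \sqrt{6445} \approx 2.0 - 160.56 i$)
$Z = \sqrt{10207}$ ($Z = \sqrt{10205 - 3 \left(- \frac{56}{84}\right)} = \sqrt{10205 - 3 \left(\left(-56\right) \frac{1}{84}\right)} = \sqrt{10205 - -2} = \sqrt{10205 + 2} = \sqrt{10207} \approx 101.03$)
$p + Z = \left(2 - 2 i \sqrt{6445}\right) + \sqrt{10207} = 2 + \sqrt{10207} - 2 i \sqrt{6445}$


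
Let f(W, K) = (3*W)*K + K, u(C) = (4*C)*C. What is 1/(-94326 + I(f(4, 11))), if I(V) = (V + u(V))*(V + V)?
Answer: 1/23340228 ≈ 4.2844e-8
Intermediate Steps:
u(C) = 4*C²
f(W, K) = K + 3*K*W (f(W, K) = 3*K*W + K = K + 3*K*W)
I(V) = 2*V*(V + 4*V²) (I(V) = (V + 4*V²)*(V + V) = (V + 4*V²)*(2*V) = 2*V*(V + 4*V²))
1/(-94326 + I(f(4, 11))) = 1/(-94326 + (11*(1 + 3*4))²*(2 + 8*(11*(1 + 3*4)))) = 1/(-94326 + (11*(1 + 12))²*(2 + 8*(11*(1 + 12)))) = 1/(-94326 + (11*13)²*(2 + 8*(11*13))) = 1/(-94326 + 143²*(2 + 8*143)) = 1/(-94326 + 20449*(2 + 1144)) = 1/(-94326 + 20449*1146) = 1/(-94326 + 23434554) = 1/23340228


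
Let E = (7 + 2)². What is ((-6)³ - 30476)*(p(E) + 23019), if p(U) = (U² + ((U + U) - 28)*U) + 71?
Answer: -1243179460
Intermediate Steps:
E = 81 (E = 9² = 81)
p(U) = 71 + U² + U*(-28 + 2*U) (p(U) = (U² + (2*U - 28)*U) + 71 = (U² + (-28 + 2*U)*U) + 71 = (U² + U*(-28 + 2*U)) + 71 = 71 + U² + U*(-28 + 2*U))
((-6)³ - 30476)*(p(E) + 23019) = ((-6)³ - 30476)*((71 - 28*81 + 3*81²) + 23019) = (-216 - 30476)*((71 - 2268 + 3*6561) + 23019) = -30692*((71 - 2268 + 19683) + 23019) = -30692*(17486 + 23019) = -30692*40505 = -1243179460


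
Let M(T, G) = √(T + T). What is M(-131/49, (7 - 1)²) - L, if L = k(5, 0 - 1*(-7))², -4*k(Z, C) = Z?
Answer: -25/16 + I*√262/7 ≈ -1.5625 + 2.3123*I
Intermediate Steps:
k(Z, C) = -Z/4
M(T, G) = √2*√T (M(T, G) = √(2*T) = √2*√T)
L = 25/16 (L = (-¼*5)² = (-5/4)² = 25/16 ≈ 1.5625)
M(-131/49, (7 - 1)²) - L = √2*√(-131/49) - 1*25/16 = √2*√(-131*1/49) - 25/16 = √2*√(-131/49) - 25/16 = √2*(I*√131/7) - 25/16 = I*√262/7 - 25/16 = -25/16 + I*√262/7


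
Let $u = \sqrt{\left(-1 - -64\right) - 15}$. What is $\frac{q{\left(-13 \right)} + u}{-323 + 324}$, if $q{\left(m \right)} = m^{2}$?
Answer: $169 + 4 \sqrt{3} \approx 175.93$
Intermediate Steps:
$u = 4 \sqrt{3}$ ($u = \sqrt{\left(-1 + 64\right) - 15} = \sqrt{63 - 15} = \sqrt{48} = 4 \sqrt{3} \approx 6.9282$)
$\frac{q{\left(-13 \right)} + u}{-323 + 324} = \frac{\left(-13\right)^{2} + 4 \sqrt{3}}{-323 + 324} = \frac{169 + 4 \sqrt{3}}{1} = \left(169 + 4 \sqrt{3}\right) 1 = 169 + 4 \sqrt{3}$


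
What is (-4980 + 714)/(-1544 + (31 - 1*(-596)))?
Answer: 4266/917 ≈ 4.6521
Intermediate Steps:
(-4980 + 714)/(-1544 + (31 - 1*(-596))) = -4266/(-1544 + (31 + 596)) = -4266/(-1544 + 627) = -4266/(-917) = -4266*(-1/917) = 4266/917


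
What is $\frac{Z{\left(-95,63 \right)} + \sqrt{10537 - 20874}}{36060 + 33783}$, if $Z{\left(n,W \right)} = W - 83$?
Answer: $- \frac{20}{69843} + \frac{i \sqrt{10337}}{69843} \approx -0.00028636 + 0.0014557 i$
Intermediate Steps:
$Z{\left(n,W \right)} = -83 + W$ ($Z{\left(n,W \right)} = W - 83 = -83 + W$)
$\frac{Z{\left(-95,63 \right)} + \sqrt{10537 - 20874}}{36060 + 33783} = \frac{\left(-83 + 63\right) + \sqrt{10537 - 20874}}{36060 + 33783} = \frac{-20 + \sqrt{-10337}}{69843} = \left(-20 + i \sqrt{10337}\right) \frac{1}{69843} = - \frac{20}{69843} + \frac{i \sqrt{10337}}{69843}$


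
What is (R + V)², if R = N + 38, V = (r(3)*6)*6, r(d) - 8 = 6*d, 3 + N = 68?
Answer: 1079521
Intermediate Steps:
N = 65 (N = -3 + 68 = 65)
r(d) = 8 + 6*d
V = 936 (V = ((8 + 6*3)*6)*6 = ((8 + 18)*6)*6 = (26*6)*6 = 156*6 = 936)
R = 103 (R = 65 + 38 = 103)
(R + V)² = (103 + 936)² = 1039² = 1079521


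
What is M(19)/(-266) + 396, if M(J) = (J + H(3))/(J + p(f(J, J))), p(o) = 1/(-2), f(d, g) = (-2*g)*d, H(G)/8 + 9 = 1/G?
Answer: 5846299/14763 ≈ 396.01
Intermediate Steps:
H(G) = -72 + 8/G
f(d, g) = -2*d*g
p(o) = -1/2
M(J) = (-208/3 + J)/(-1/2 + J) (M(J) = (J + (-72 + 8/3))/(J - 1/2) = (J + (-72 + 8*(1/3)))/(-1/2 + J) = (J + (-72 + 8/3))/(-1/2 + J) = (J - 208/3)/(-1/2 + J) = (-208/3 + J)/(-1/2 + J))
M(19)/(-266) + 396 = (2*(-208 + 3*19)/(3*(-1 + 2*19)))/(-266) + 396 = (2*(-208 + 57)/(3*(-1 + 38)))*(-1/266) + 396 = ((2/3)*(-151)/37)*(-1/266) + 396 = ((2/3)*(1/37)*(-151))*(-1/266) + 396 = -302/111*(-1/266) + 396 = 151/14763 + 396 = 5846299/14763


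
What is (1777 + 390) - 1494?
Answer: 673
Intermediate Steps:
(1777 + 390) - 1494 = 2167 - 1494 = 673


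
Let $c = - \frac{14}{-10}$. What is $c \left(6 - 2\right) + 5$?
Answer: $\frac{53}{5} \approx 10.6$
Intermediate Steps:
$c = \frac{7}{5}$ ($c = \left(-14\right) \left(- \frac{1}{10}\right) = \frac{7}{5} \approx 1.4$)
$c \left(6 - 2\right) + 5 = \frac{7 \left(6 - 2\right)}{5} + 5 = \frac{7}{5} \cdot 4 + 5 = \frac{28}{5} + 5 = \frac{53}{5}$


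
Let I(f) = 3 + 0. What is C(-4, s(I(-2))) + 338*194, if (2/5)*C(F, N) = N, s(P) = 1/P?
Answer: 393437/6 ≈ 65573.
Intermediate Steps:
I(f) = 3
C(F, N) = 5*N/2
C(-4, s(I(-2))) + 338*194 = (5/2)/3 + 338*194 = (5/2)*(1/3) + 65572 = 5/6 + 65572 = 393437/6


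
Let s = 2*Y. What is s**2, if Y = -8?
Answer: 256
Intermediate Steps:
s = -16 (s = 2*(-8) = -16)
s**2 = (-16)**2 = 256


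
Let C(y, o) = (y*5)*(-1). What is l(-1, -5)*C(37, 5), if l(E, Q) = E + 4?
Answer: -555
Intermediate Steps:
C(y, o) = -5*y (C(y, o) = (5*y)*(-1) = -5*y)
l(E, Q) = 4 + E
l(-1, -5)*C(37, 5) = (4 - 1)*(-5*37) = 3*(-185) = -555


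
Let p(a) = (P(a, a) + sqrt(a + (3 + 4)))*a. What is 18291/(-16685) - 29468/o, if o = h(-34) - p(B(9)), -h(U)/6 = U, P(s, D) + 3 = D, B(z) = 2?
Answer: -24766589/166850 ≈ -148.44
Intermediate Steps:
P(s, D) = -3 + D
h(U) = -6*U
p(a) = a*(-3 + a + sqrt(7 + a)) (p(a) = ((-3 + a) + sqrt(a + (3 + 4)))*a = ((-3 + a) + sqrt(a + 7))*a = ((-3 + a) + sqrt(7 + a))*a = (-3 + a + sqrt(7 + a))*a = a*(-3 + a + sqrt(7 + a)))
o = 200 (o = -6*(-34) - 2*(-3 + 2 + sqrt(7 + 2)) = 204 - 2*(-3 + 2 + sqrt(9)) = 204 - 2*(-3 + 2 + 3) = 204 - 2*2 = 204 - 1*4 = 204 - 4 = 200)
18291/(-16685) - 29468/o = 18291/(-16685) - 29468/200 = 18291*(-1/16685) - 29468*1/200 = -18291/16685 - 7367/50 = -24766589/166850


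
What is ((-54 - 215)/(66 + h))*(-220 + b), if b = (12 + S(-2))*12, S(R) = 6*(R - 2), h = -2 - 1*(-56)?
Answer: 24479/30 ≈ 815.97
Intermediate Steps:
h = 54 (h = -2 + 56 = 54)
S(R) = -12 + 6*R (S(R) = 6*(-2 + R) = -12 + 6*R)
b = -144 (b = (12 + (-12 + 6*(-2)))*12 = (12 + (-12 - 12))*12 = (12 - 24)*12 = -12*12 = -144)
((-54 - 215)/(66 + h))*(-220 + b) = ((-54 - 215)/(66 + 54))*(-220 - 144) = -269/120*(-364) = 24479/30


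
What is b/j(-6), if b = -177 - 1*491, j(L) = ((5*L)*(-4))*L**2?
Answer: -167/1080 ≈ -0.15463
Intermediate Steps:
j(L) = -20*L**3 (j(L) = (-20*L)*L**2 = -20*L**3)
b = -668 (b = -177 - 491 = -668)
b/j(-6) = -668/((-20*(-6)**3)) = -668/((-20*(-216))) = -668/4320 = -668*1/4320 = -167/1080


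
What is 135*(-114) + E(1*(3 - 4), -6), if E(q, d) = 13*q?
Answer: -15403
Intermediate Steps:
135*(-114) + E(1*(3 - 4), -6) = 135*(-114) + 13*(1*(3 - 4)) = -15390 + 13*(1*(-1)) = -15390 + 13*(-1) = -15390 - 13 = -15403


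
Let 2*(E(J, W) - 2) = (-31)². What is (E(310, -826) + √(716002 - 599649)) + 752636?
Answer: 1506237/2 + √116353 ≈ 7.5346e+5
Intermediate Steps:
E(J, W) = 965/2 (E(J, W) = 2 + (½)*(-31)² = 2 + (½)*961 = 2 + 961/2 = 965/2)
(E(310, -826) + √(716002 - 599649)) + 752636 = (965/2 + √(716002 - 599649)) + 752636 = (965/2 + √116353) + 752636 = 1506237/2 + √116353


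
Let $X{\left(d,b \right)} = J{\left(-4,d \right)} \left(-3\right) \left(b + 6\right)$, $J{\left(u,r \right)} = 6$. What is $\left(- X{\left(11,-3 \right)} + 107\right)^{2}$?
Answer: $25921$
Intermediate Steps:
$X{\left(d,b \right)} = -108 - 18 b$ ($X{\left(d,b \right)} = 6 \left(-3\right) \left(b + 6\right) = - 18 \left(6 + b\right) = -108 - 18 b$)
$\left(- X{\left(11,-3 \right)} + 107\right)^{2} = \left(- (-108 - -54) + 107\right)^{2} = \left(- (-108 + 54) + 107\right)^{2} = \left(\left(-1\right) \left(-54\right) + 107\right)^{2} = \left(54 + 107\right)^{2} = 161^{2} = 25921$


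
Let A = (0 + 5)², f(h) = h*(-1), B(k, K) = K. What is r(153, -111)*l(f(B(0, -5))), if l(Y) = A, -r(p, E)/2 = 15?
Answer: -750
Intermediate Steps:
f(h) = -h
r(p, E) = -30 (r(p, E) = -2*15 = -30)
A = 25 (A = 5² = 25)
l(Y) = 25
r(153, -111)*l(f(B(0, -5))) = -30*25 = -750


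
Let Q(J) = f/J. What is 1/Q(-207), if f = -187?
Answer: 207/187 ≈ 1.1070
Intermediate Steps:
Q(J) = -187/J
1/Q(-207) = 1/(-187/(-207)) = 1/(-187*(-1/207)) = 1/(187/207) = 207/187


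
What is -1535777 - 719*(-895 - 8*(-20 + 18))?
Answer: -903776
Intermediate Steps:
-1535777 - 719*(-895 - 8*(-20 + 18)) = -1535777 - 719*(-895 - 8*(-2)) = -1535777 - 719*(-895 + 16) = -1535777 - 719*(-879) = -1535777 + 632001 = -903776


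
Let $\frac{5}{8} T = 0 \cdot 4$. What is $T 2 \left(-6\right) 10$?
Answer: $0$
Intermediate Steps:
$T = 0$ ($T = \frac{8 \cdot 0 \cdot 4}{5} = \frac{8}{5} \cdot 0 = 0$)
$T 2 \left(-6\right) 10 = 0 \cdot 2 \left(-6\right) 10 = 0 \left(\left(-12\right) 10\right) = 0 \left(-120\right) = 0$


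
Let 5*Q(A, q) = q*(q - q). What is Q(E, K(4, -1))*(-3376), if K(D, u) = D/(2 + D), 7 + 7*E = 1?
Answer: 0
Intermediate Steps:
E = -6/7 (E = -1 + (⅐)*1 = -1 + ⅐ = -6/7 ≈ -0.85714)
Q(A, q) = 0 (Q(A, q) = (q*(q - q))/5 = (q*0)/5 = (⅕)*0 = 0)
Q(E, K(4, -1))*(-3376) = 0*(-3376) = 0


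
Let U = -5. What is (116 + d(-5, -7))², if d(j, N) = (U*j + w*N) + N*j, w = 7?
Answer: 16129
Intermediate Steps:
d(j, N) = -5*j + 7*N + N*j (d(j, N) = (-5*j + 7*N) + N*j = -5*j + 7*N + N*j)
(116 + d(-5, -7))² = (116 + (-5*(-5) + 7*(-7) - 7*(-5)))² = (116 + (25 - 49 + 35))² = (116 + 11)² = 127² = 16129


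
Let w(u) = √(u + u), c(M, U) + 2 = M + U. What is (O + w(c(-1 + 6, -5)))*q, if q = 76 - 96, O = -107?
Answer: 2140 - 40*I ≈ 2140.0 - 40.0*I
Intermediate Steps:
c(M, U) = -2 + M + U (c(M, U) = -2 + (M + U) = -2 + M + U)
w(u) = √2*√u (w(u) = √(2*u) = √2*√u)
q = -20
(O + w(c(-1 + 6, -5)))*q = (-107 + √2*√(-2 + (-1 + 6) - 5))*(-20) = (-107 + √2*√(-2 + 5 - 5))*(-20) = (-107 + √2*√(-2))*(-20) = (-107 + √2*(I*√2))*(-20) = (-107 + 2*I)*(-20) = 2140 - 40*I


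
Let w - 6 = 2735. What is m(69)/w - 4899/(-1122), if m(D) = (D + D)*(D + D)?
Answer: 11598509/1025134 ≈ 11.314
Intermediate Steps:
m(D) = 4*D**2 (m(D) = (2*D)*(2*D) = 4*D**2)
w = 2741 (w = 6 + 2735 = 2741)
m(69)/w - 4899/(-1122) = (4*69**2)/2741 - 4899/(-1122) = (4*4761)*(1/2741) - 4899*(-1/1122) = 19044*(1/2741) + 1633/374 = 19044/2741 + 1633/374 = 11598509/1025134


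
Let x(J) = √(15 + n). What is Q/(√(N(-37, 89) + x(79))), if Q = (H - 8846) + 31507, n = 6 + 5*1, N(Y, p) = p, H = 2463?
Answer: 25124/√(89 + √26) ≈ 2590.0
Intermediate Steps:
n = 11 (n = 6 + 5 = 11)
x(J) = √26 (x(J) = √(15 + 11) = √26)
Q = 25124 (Q = (2463 - 8846) + 31507 = -6383 + 31507 = 25124)
Q/(√(N(-37, 89) + x(79))) = 25124/(√(89 + √26)) = 25124/√(89 + √26)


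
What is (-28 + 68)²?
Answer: 1600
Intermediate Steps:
(-28 + 68)² = 40² = 1600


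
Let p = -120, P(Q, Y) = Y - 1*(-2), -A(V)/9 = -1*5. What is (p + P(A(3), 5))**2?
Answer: 12769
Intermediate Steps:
A(V) = 45 (A(V) = -(-9)*5 = -9*(-5) = 45)
P(Q, Y) = 2 + Y (P(Q, Y) = Y + 2 = 2 + Y)
(p + P(A(3), 5))**2 = (-120 + (2 + 5))**2 = (-120 + 7)**2 = (-113)**2 = 12769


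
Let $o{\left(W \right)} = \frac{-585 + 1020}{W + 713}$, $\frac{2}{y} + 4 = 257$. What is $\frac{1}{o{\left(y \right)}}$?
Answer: $\frac{180391}{110055} \approx 1.6391$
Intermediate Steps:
$y = \frac{2}{253}$ ($y = \frac{2}{-4 + 257} = \frac{2}{253} \approx 0.0079051$)
$o{\left(W \right)} = \frac{435}{713 + W}$
$\frac{1}{o{\left(y \right)}} = \frac{1}{435 \frac{1}{713 + \frac{2}{253}}} = \frac{1}{435 \frac{1}{\frac{180391}{253}}} = \frac{1}{435 \cdot \frac{253}{180391}} = \frac{1}{\frac{110055}{180391}} = \frac{180391}{110055}$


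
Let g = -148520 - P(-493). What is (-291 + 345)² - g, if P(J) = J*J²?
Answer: -119671721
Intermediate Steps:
P(J) = J³
g = 119674637 (g = -148520 - 1*(-493)³ = -148520 - 1*(-119823157) = -148520 + 119823157 = 119674637)
(-291 + 345)² - g = (-291 + 345)² - 1*119674637 = 54² - 119674637 = 2916 - 119674637 = -119671721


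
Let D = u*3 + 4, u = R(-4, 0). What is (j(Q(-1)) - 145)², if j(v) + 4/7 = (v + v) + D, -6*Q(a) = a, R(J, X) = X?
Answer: 8797156/441 ≈ 19948.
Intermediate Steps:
u = 0
D = 4 (D = 0*3 + 4 = 0 + 4 = 4)
Q(a) = -a/6
j(v) = 24/7 + 2*v (j(v) = -4/7 + ((v + v) + 4) = -4/7 + (2*v + 4) = -4/7 + (4 + 2*v) = 24/7 + 2*v)
(j(Q(-1)) - 145)² = ((24/7 + 2*(-⅙*(-1))) - 145)² = ((24/7 + 2*(⅙)) - 145)² = ((24/7 + ⅓) - 145)² = (79/21 - 145)² = (-2966/21)² = 8797156/441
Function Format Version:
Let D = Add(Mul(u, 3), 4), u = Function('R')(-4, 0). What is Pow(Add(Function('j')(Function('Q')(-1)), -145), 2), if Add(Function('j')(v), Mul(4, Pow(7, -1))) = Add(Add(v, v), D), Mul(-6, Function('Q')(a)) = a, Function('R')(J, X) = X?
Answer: Rational(8797156, 441) ≈ 19948.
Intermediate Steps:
u = 0
D = 4 (D = Add(Mul(0, 3), 4) = Add(0, 4) = 4)
Function('Q')(a) = Mul(Rational(-1, 6), a)
Function('j')(v) = Add(Rational(24, 7), Mul(2, v)) (Function('j')(v) = Add(Rational(-4, 7), Add(Add(v, v), 4)) = Add(Rational(-4, 7), Add(Mul(2, v), 4)) = Add(Rational(-4, 7), Add(4, Mul(2, v))) = Add(Rational(24, 7), Mul(2, v)))
Pow(Add(Function('j')(Function('Q')(-1)), -145), 2) = Pow(Add(Add(Rational(24, 7), Mul(2, Mul(Rational(-1, 6), -1))), -145), 2) = Pow(Add(Add(Rational(24, 7), Mul(2, Rational(1, 6))), -145), 2) = Pow(Add(Add(Rational(24, 7), Rational(1, 3)), -145), 2) = Pow(Add(Rational(79, 21), -145), 2) = Pow(Rational(-2966, 21), 2) = Rational(8797156, 441)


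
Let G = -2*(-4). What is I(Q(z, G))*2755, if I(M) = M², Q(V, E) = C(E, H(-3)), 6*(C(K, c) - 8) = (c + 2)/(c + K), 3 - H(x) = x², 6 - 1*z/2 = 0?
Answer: 1457395/9 ≈ 1.6193e+5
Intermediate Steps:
G = 8
z = 12 (z = 12 - 2*0 = 12 + 0 = 12)
H(x) = 3 - x²
C(K, c) = 8 + (2 + c)/(6*(K + c)) (C(K, c) = 8 + ((c + 2)/(c + K))/6 = 8 + ((2 + c)/(K + c))/6 = 8 + (2 + c)/(6*(K + c)))
Q(V, E) = (-292 + 48*E)/(6*(-6 + E)) (Q(V, E) = (2 + 48*E + 49*(3 - 1*(-3)²))/(6*(E + (3 - 1*(-3)²))) = (2 + 48*E + 49*(3 - 1*9))/(6*(E + (3 - 1*9))) = (2 + 48*E + 49*(3 - 9))/(6*(E + (3 - 9))) = (2 + 48*E + 49*(-6))/(6*(E - 6)) = (2 + 48*E - 294)/(6*(-6 + E)) = (-292 + 48*E)/(6*(-6 + E)))
I(Q(z, G))*2755 = (2*(-73 + 12*8)/(3*(-6 + 8)))²*2755 = ((⅔)*(-73 + 96)/2)²*2755 = ((⅔)*(½)*23)²*2755 = (23/3)²*2755 = (529/9)*2755 = 1457395/9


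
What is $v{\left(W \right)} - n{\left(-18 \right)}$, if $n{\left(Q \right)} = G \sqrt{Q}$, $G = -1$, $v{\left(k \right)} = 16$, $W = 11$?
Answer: $16 + 3 i \sqrt{2} \approx 16.0 + 4.2426 i$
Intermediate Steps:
$n{\left(Q \right)} = - \sqrt{Q}$
$v{\left(W \right)} - n{\left(-18 \right)} = 16 - - \sqrt{-18} = 16 - - 3 i \sqrt{2} = 16 + 3 i \sqrt{2}$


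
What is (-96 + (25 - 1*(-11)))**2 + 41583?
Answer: 45183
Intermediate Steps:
(-96 + (25 - 1*(-11)))**2 + 41583 = (-96 + (25 + 11))**2 + 41583 = (-96 + 36)**2 + 41583 = (-60)**2 + 41583 = 3600 + 41583 = 45183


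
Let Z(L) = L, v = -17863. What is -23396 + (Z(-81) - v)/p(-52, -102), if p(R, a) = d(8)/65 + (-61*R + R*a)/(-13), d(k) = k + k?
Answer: -29185411/1246 ≈ -23423.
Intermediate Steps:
d(k) = 2*k
p(R, a) = 16/65 + 61*R/13 - R*a/13 (p(R, a) = (2*8)/65 + (-61*R + R*a)/(-13) = 16*(1/65) + (-61*R + R*a)*(-1/13) = 16/65 + (61*R/13 - R*a/13) = 16/65 + 61*R/13 - R*a/13)
-23396 + (Z(-81) - v)/p(-52, -102) = -23396 + (-81 - 1*(-17863))/(16/65 + (61/13)*(-52) - 1/13*(-52)*(-102)) = -23396 + (-81 + 17863)/(16/65 - 244 - 408) = -23396 + 17782/(-42364/65) = -23396 + 17782*(-65/42364) = -23396 - 33995/1246 = -29185411/1246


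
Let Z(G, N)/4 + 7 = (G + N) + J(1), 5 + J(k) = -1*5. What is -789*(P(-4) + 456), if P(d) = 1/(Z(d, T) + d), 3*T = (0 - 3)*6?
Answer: -40295019/112 ≈ -3.5978e+5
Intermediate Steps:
J(k) = -10 (J(k) = -5 - 1*5 = -5 - 5 = -10)
T = -6 (T = ((0 - 3)*6)/3 = (-3*6)/3 = (⅓)*(-18) = -6)
Z(G, N) = -68 + 4*G + 4*N (Z(G, N) = -28 + 4*((G + N) - 10) = -28 + 4*(-10 + G + N) = -28 + (-40 + 4*G + 4*N) = -68 + 4*G + 4*N)
P(d) = 1/(-92 + 5*d) (P(d) = 1/((-68 + 4*d + 4*(-6)) + d) = 1/((-68 + 4*d - 24) + d) = 1/((-92 + 4*d) + d) = 1/(-92 + 5*d))
-789*(P(-4) + 456) = -789*(1/(-92 + 5*(-4)) + 456) = -789*(1/(-92 - 20) + 456) = -789*(1/(-112) + 456) = -789*(-1/112 + 456) = -789*51071/112 = -40295019/112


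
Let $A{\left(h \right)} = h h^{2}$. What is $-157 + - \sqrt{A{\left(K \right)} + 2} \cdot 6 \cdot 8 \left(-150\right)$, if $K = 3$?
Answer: $-157 + 7200 \sqrt{29} \approx 38616.0$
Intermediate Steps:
$A{\left(h \right)} = h^{3}$
$-157 + - \sqrt{A{\left(K \right)} + 2} \cdot 6 \cdot 8 \left(-150\right) = -157 + - \sqrt{3^{3} + 2} \cdot 6 \cdot 8 \left(-150\right) = -157 + - \sqrt{27 + 2} \cdot 6 \cdot 8 \left(-150\right) = -157 + - \sqrt{29} \cdot 6 \cdot 8 \left(-150\right) = -157 + - 6 \sqrt{29} \cdot 8 \left(-150\right) = -157 + - 48 \sqrt{29} \left(-150\right) = -157 + 7200 \sqrt{29}$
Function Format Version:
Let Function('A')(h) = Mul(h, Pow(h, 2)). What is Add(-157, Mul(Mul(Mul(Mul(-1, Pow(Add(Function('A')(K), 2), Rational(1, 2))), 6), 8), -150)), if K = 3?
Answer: Add(-157, Mul(7200, Pow(29, Rational(1, 2)))) ≈ 38616.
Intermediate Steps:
Function('A')(h) = Pow(h, 3)
Add(-157, Mul(Mul(Mul(Mul(-1, Pow(Add(Function('A')(K), 2), Rational(1, 2))), 6), 8), -150)) = Add(-157, Mul(Mul(Mul(Mul(-1, Pow(Add(Pow(3, 3), 2), Rational(1, 2))), 6), 8), -150)) = Add(-157, Mul(Mul(Mul(Mul(-1, Pow(Add(27, 2), Rational(1, 2))), 6), 8), -150)) = Add(-157, Mul(Mul(Mul(Mul(-1, Pow(29, Rational(1, 2))), 6), 8), -150)) = Add(-157, Mul(Mul(Mul(-6, Pow(29, Rational(1, 2))), 8), -150)) = Add(-157, Mul(Mul(-48, Pow(29, Rational(1, 2))), -150)) = Add(-157, Mul(7200, Pow(29, Rational(1, 2))))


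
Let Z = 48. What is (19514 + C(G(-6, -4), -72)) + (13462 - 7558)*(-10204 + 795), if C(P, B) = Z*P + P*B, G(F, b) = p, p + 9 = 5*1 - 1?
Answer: -55531102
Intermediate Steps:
p = -5 (p = -9 + (5*1 - 1) = -9 + (5 - 1) = -9 + 4 = -5)
G(F, b) = -5
C(P, B) = 48*P + B*P (C(P, B) = 48*P + P*B = 48*P + B*P)
(19514 + C(G(-6, -4), -72)) + (13462 - 7558)*(-10204 + 795) = (19514 - 5*(48 - 72)) + (13462 - 7558)*(-10204 + 795) = (19514 - 5*(-24)) + 5904*(-9409) = (19514 + 120) - 55550736 = 19634 - 55550736 = -55531102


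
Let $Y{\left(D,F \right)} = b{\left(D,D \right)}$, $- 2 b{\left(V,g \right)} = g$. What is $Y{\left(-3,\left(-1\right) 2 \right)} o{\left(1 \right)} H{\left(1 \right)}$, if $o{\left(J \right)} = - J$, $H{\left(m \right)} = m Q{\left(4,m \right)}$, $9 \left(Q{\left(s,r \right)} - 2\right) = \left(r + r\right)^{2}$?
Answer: $- \frac{11}{3} \approx -3.6667$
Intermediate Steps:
$Q{\left(s,r \right)} = 2 + \frac{4 r^{2}}{9}$ ($Q{\left(s,r \right)} = 2 + \frac{\left(r + r\right)^{2}}{9} = 2 + \frac{\left(2 r\right)^{2}}{9} = 2 + \frac{4 r^{2}}{9}$)
$b{\left(V,g \right)} = - \frac{g}{2}$
$Y{\left(D,F \right)} = - \frac{D}{2}$
$H{\left(m \right)} = m \left(2 + \frac{4 m^{2}}{9}\right)$
$Y{\left(-3,\left(-1\right) 2 \right)} o{\left(1 \right)} H{\left(1 \right)} = \left(- \frac{1}{2}\right) \left(-3\right) \left(\left(-1\right) 1\right) \left(2 \cdot 1 + \frac{4 \cdot 1^{3}}{9}\right) = \frac{3}{2} \left(-1\right) \left(2 + \frac{4}{9} \cdot 1\right) = - \frac{3 \left(2 + \frac{4}{9}\right)}{2} = \left(- \frac{3}{2}\right) \frac{22}{9} = - \frac{11}{3}$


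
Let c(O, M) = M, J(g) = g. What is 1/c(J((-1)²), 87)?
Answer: 1/87 ≈ 0.011494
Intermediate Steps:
1/c(J((-1)²), 87) = 1/87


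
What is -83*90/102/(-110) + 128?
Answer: 48121/374 ≈ 128.67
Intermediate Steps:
-83*90/102/(-110) + 128 = -83*90*(1/102)*(-1)/110 + 128 = -1245*(-1)/(17*110) + 128 = -83*(-3/374) + 128 = 249/374 + 128 = 48121/374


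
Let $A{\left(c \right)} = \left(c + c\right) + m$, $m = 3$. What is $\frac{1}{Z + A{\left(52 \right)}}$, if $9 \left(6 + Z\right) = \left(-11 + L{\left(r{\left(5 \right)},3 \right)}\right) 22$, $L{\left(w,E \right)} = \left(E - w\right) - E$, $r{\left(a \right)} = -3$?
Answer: $\frac{9}{733} \approx 0.012278$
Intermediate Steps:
$L{\left(w,E \right)} = - w$
$A{\left(c \right)} = 3 + 2 c$ ($A{\left(c \right)} = \left(c + c\right) + 3 = 2 c + 3 = 3 + 2 c$)
$Z = - \frac{230}{9}$ ($Z = -6 + \frac{\left(-11 - -3\right) 22}{9} = -6 + \frac{\left(-11 + 3\right) 22}{9} = -6 + \frac{\left(-8\right) 22}{9} = -6 + \frac{1}{9} \left(-176\right) = -6 - \frac{176}{9} = - \frac{230}{9} \approx -25.556$)
$\frac{1}{Z + A{\left(52 \right)}} = \frac{1}{- \frac{230}{9} + \left(3 + 2 \cdot 52\right)} = \frac{1}{- \frac{230}{9} + \left(3 + 104\right)} = \frac{1}{- \frac{230}{9} + 107} = \frac{1}{\frac{733}{9}} = \frac{9}{733}$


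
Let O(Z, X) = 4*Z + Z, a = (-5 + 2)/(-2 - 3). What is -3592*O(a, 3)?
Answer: -10776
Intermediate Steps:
a = ⅗ (a = -3/(-5) = -3*(-⅕) = ⅗ ≈ 0.60000)
O(Z, X) = 5*Z
-3592*O(a, 3) = -17960*3/5 = -3592*3 = -10776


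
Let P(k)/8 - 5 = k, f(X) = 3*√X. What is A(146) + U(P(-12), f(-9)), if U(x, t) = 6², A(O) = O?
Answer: 182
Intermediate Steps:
P(k) = 40 + 8*k
U(x, t) = 36
A(146) + U(P(-12), f(-9)) = 146 + 36 = 182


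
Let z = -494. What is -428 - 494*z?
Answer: 243608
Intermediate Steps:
-428 - 494*z = -428 - 494*(-494) = -428 + 244036 = 243608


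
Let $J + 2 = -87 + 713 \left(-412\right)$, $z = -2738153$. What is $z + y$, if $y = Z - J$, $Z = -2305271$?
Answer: $-4749579$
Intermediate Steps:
$J = -293845$ ($J = -2 + \left(-87 + 713 \left(-412\right)\right) = -2 - 293843 = -293845$)
$y = -2011426$ ($y = -2305271 - -293845 = -2305271 + 293845 = -2011426$)
$z + y = -2738153 - 2011426 = -4749579$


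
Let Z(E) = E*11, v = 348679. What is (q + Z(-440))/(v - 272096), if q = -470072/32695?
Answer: -158713872/2503881185 ≈ -0.063387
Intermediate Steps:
Z(E) = 11*E
q = -470072/32695 (q = -470072*1/32695 = -470072/32695 ≈ -14.377)
(q + Z(-440))/(v - 272096) = (-470072/32695 + 11*(-440))/(348679 - 272096) = (-470072/32695 - 4840)/76583 = -158713872/32695*1/76583 = -158713872/2503881185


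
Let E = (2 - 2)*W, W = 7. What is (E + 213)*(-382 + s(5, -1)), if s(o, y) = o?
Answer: -80301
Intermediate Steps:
E = 0 (E = (2 - 2)*7 = 0*7 = 0)
(E + 213)*(-382 + s(5, -1)) = (0 + 213)*(-382 + 5) = 213*(-377) = -80301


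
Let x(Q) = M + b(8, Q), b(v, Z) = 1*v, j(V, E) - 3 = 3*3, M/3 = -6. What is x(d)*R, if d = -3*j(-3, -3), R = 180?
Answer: -1800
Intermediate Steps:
M = -18 (M = 3*(-6) = -18)
j(V, E) = 12 (j(V, E) = 3 + 3*3 = 3 + 9 = 12)
d = -36 (d = -3*12 = -36)
b(v, Z) = v
x(Q) = -10 (x(Q) = -18 + 8 = -10)
x(d)*R = -10*180 = -1800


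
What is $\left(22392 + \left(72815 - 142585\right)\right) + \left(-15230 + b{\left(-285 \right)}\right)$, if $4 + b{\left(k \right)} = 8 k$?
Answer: $-64892$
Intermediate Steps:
$b{\left(k \right)} = -4 + 8 k$
$\left(22392 + \left(72815 - 142585\right)\right) + \left(-15230 + b{\left(-285 \right)}\right) = \left(22392 + \left(72815 - 142585\right)\right) + \left(-15230 + \left(-4 + 8 \left(-285\right)\right)\right) = \left(22392 - 69770\right) - 17514 = -47378 - 17514 = -64892$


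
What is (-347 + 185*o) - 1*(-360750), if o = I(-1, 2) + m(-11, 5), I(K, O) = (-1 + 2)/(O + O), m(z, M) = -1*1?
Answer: 1441057/4 ≈ 3.6026e+5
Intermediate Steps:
m(z, M) = -1
I(K, O) = 1/(2*O)
o = -¾ (o = (½)/2 - 1 = (½)*(½) - 1 = ¼ - 1 = -¾ ≈ -0.75000)
(-347 + 185*o) - 1*(-360750) = (-347 + 185*(-¾)) - 1*(-360750) = (-347 - 555/4) + 360750 = -1943/4 + 360750 = 1441057/4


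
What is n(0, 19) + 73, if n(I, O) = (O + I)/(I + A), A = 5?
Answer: 384/5 ≈ 76.800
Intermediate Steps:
n(I, O) = (I + O)/(5 + I) (n(I, O) = (O + I)/(I + 5) = (I + O)/(5 + I))
n(0, 19) + 73 = (0 + 19)/(5 + 0) + 73 = 19/5 + 73 = 384/5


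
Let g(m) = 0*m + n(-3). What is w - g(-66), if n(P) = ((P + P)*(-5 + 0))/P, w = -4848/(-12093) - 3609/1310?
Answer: 40375181/5280610 ≈ 7.6459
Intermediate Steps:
w = -12430919/5280610 (w = -4848*(-1/12093) - 3609*1/1310 = 1616/4031 - 3609/1310 = -12430919/5280610 ≈ -2.3541)
n(P) = -10 (n(P) = ((2*P)*(-5))/P = (-10*P)/P = -10)
g(m) = -10 (g(m) = 0*m - 10 = 0 - 10 = -10)
w - g(-66) = -12430919/5280610 - 1*(-10) = -12430919/5280610 + 10 = 40375181/5280610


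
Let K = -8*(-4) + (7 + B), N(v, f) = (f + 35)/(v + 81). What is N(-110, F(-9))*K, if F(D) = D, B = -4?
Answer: -910/29 ≈ -31.379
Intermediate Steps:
N(v, f) = (35 + f)/(81 + v)
K = 35 (K = -8*(-4) + (7 - 4) = 32 + 3 = 35)
N(-110, F(-9))*K = ((35 - 9)/(81 - 110))*35 = (26/(-29))*35 = -1/29*26*35 = -26/29*35 = -910/29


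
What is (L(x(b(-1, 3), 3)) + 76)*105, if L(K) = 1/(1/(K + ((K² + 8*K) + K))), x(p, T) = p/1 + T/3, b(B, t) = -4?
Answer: 5775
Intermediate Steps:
x(p, T) = p + T/3 (x(p, T) = p*1 + T*(⅓) = p + T/3)
L(K) = K² + 10*K (L(K) = 1/(1/(K + (K² + 9*K))) = 1/(1/(K² + 10*K)) = K² + 10*K)
(L(x(b(-1, 3), 3)) + 76)*105 = ((-4 + (⅓)*3)*(10 + (-4 + (⅓)*3)) + 76)*105 = ((-4 + 1)*(10 + (-4 + 1)) + 76)*105 = (-3*(10 - 3) + 76)*105 = (-3*7 + 76)*105 = (-21 + 76)*105 = 55*105 = 5775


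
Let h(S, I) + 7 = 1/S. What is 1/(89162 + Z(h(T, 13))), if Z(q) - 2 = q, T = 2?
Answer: 2/178315 ≈ 1.1216e-5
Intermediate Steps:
h(S, I) = -7 + 1/S
Z(q) = 2 + q
1/(89162 + Z(h(T, 13))) = 1/(89162 + (2 + (-7 + 1/2))) = 1/(89162 + (2 + (-7 + ½))) = 1/(89162 + (2 - 13/2)) = 1/(89162 - 9/2) = 1/(178315/2) = 2/178315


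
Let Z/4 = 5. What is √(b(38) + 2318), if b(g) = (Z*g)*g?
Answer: √31198 ≈ 176.63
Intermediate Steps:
Z = 20 (Z = 4*5 = 20)
b(g) = 20*g² (b(g) = (20*g)*g = 20*g²)
√(b(38) + 2318) = √(20*38² + 2318) = √(20*1444 + 2318) = √(28880 + 2318) = √31198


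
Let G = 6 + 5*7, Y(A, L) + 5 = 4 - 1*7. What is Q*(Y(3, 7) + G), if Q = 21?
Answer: 693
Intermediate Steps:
Y(A, L) = -8 (Y(A, L) = -5 + (4 - 1*7) = -5 + (4 - 7) = -5 - 3 = -8)
G = 41 (G = 6 + 35 = 41)
Q*(Y(3, 7) + G) = 21*(-8 + 41) = 21*33 = 693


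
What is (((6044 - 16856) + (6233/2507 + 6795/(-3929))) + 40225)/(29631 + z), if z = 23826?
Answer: 12596764897/22893548277 ≈ 0.55023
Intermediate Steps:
(((6044 - 16856) + (6233/2507 + 6795/(-3929))) + 40225)/(29631 + z) = (((6044 - 16856) + (6233/2507 + 6795/(-3929))) + 40225)/(29631 + 23826) = ((-10812 + (6233*(1/2507) + 6795*(-1/3929))) + 40225)/53457 = ((-10812 + (271/109 - 6795/3929)) + 40225)*(1/53457) = ((-10812 + 324104/428261) + 40225)*(1/53457) = (-4630033828/428261 + 40225)*(1/53457) = (12596764897/428261)*(1/53457) = 12596764897/22893548277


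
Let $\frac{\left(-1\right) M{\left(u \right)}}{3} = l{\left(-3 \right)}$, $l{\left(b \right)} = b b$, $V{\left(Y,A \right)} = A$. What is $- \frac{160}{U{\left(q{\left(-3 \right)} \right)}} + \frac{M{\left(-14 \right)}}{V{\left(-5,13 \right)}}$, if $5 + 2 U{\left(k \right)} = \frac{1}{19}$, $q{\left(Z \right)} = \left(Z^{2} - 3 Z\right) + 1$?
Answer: $\frac{38251}{611} \approx 62.604$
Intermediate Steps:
$l{\left(b \right)} = b^{2}$
$M{\left(u \right)} = -27$ ($M{\left(u \right)} = - 3 \left(-3\right)^{2} = \left(-3\right) 9 = -27$)
$q{\left(Z \right)} = 1 + Z^{2} - 3 Z$
$U{\left(k \right)} = - \frac{47}{19}$ ($U{\left(k \right)} = - \frac{5}{2} + \frac{1}{2 \cdot 19} = - \frac{5}{2} + \frac{1}{2} \cdot \frac{1}{19} = - \frac{5}{2} + \frac{1}{38} = - \frac{47}{19}$)
$- \frac{160}{U{\left(q{\left(-3 \right)} \right)}} + \frac{M{\left(-14 \right)}}{V{\left(-5,13 \right)}} = - \frac{160}{- \frac{47}{19}} - \frac{27}{13} = \left(-160\right) \left(- \frac{19}{47}\right) - \frac{27}{13} = \frac{3040}{47} - \frac{27}{13} = \frac{38251}{611}$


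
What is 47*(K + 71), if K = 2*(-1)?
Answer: 3243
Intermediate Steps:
K = -2
47*(K + 71) = 47*(-2 + 71) = 47*69 = 3243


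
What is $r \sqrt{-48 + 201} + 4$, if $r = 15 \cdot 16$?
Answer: $4 + 720 \sqrt{17} \approx 2972.6$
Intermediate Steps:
$r = 240$
$r \sqrt{-48 + 201} + 4 = 240 \sqrt{-48 + 201} + 4 = 240 \sqrt{153} + 4 = 240 \cdot 3 \sqrt{17} + 4 = 720 \sqrt{17} + 4 = 4 + 720 \sqrt{17}$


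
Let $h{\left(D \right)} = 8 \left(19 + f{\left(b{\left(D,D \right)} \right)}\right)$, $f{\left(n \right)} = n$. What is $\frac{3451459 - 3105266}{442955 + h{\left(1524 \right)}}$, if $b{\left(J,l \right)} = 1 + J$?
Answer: $\frac{346193}{455307} \approx 0.76035$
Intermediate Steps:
$h{\left(D \right)} = 160 + 8 D$ ($h{\left(D \right)} = 8 \left(19 + \left(1 + D\right)\right) = 8 \left(20 + D\right) = 160 + 8 D$)
$\frac{3451459 - 3105266}{442955 + h{\left(1524 \right)}} = \frac{3451459 - 3105266}{442955 + \left(160 + 8 \cdot 1524\right)} = \frac{346193}{442955 + \left(160 + 12192\right)} = \frac{346193}{442955 + 12352} = \frac{346193}{455307}$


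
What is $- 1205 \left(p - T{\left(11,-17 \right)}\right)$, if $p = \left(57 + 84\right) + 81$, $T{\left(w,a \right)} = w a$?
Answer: $-492845$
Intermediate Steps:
$T{\left(w,a \right)} = a w$
$p = 222$ ($p = 141 + 81 = 222$)
$- 1205 \left(p - T{\left(11,-17 \right)}\right) = - 1205 \left(222 - \left(-17\right) 11\right) = - 1205 \left(222 - -187\right) = - 1205 \left(222 + 187\right) = \left(-1205\right) 409 = -492845$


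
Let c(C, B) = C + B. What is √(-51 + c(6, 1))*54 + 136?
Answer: 136 + 108*I*√11 ≈ 136.0 + 358.2*I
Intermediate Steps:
c(C, B) = B + C
√(-51 + c(6, 1))*54 + 136 = √(-51 + (1 + 6))*54 + 136 = √(-51 + 7)*54 + 136 = √(-44)*54 + 136 = (2*I*√11)*54 + 136 = 108*I*√11 + 136 = 136 + 108*I*√11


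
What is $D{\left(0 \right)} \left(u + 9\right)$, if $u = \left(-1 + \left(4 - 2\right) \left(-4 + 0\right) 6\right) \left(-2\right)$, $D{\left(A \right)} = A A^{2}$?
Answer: $0$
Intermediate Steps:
$D{\left(A \right)} = A^{3}$
$u = 98$ ($u = \left(-1 + 2 \left(-4\right) 6\right) \left(-2\right) = \left(-1 - 48\right) \left(-2\right) = \left(-49\right) \left(-2\right) = 98$)
$D{\left(0 \right)} \left(u + 9\right) = 0^{3} \left(98 + 9\right) = 0 \cdot 107 = 0$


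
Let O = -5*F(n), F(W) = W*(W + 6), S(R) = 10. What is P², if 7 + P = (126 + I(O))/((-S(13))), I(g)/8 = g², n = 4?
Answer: 25631369604/25 ≈ 1.0253e+9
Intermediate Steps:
F(W) = W*(6 + W)
O = -200 (O = -20*(6 + 4) = -20*10 = -5*40 = -200)
I(g) = 8*g²
P = -160098/5 (P = -7 + (126 + 8*(-200)²)/((-1*10)) = -7 + (126 + 8*40000)/(-10) = -7 + (126 + 320000)*(-⅒) = -7 + 320126*(-⅒) = -7 - 160063/5 = -160098/5 ≈ -32020.)
P² = (-160098/5)² = 25631369604/25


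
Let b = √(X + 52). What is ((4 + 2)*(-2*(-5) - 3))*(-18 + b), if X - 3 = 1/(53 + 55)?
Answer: -756 + 7*√17823/3 ≈ -444.49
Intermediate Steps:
X = 325/108 (X = 3 + 1/(53 + 55) = 3 + 1/108 = 325/108 ≈ 3.0093)
b = √17823/18 (b = √(325/108 + 52) = √(5941/108) = √17823/18 ≈ 7.4168)
((4 + 2)*(-2*(-5) - 3))*(-18 + b) = ((4 + 2)*(-2*(-5) - 3))*(-18 + √17823/18) = (6*(10 - 3))*(-18 + √17823/18) = (6*7)*(-18 + √17823/18) = 42*(-18 + √17823/18) = -756 + 7*√17823/3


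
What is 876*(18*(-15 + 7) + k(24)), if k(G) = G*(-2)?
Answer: -168192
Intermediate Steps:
k(G) = -2*G
876*(18*(-15 + 7) + k(24)) = 876*(18*(-15 + 7) - 2*24) = 876*(18*(-8) - 48) = 876*(-144 - 48) = 876*(-192) = -168192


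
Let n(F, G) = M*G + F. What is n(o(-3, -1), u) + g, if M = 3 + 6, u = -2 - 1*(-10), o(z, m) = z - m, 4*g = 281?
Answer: 561/4 ≈ 140.25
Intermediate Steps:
g = 281/4 (g = (¼)*281 = 281/4 ≈ 70.250)
u = 8 (u = -2 + 10 = 8)
M = 9
n(F, G) = F + 9*G (n(F, G) = 9*G + F = F + 9*G)
n(o(-3, -1), u) + g = ((-3 - 1*(-1)) + 9*8) + 281/4 = ((-3 + 1) + 72) + 281/4 = (-2 + 72) + 281/4 = 70 + 281/4 = 561/4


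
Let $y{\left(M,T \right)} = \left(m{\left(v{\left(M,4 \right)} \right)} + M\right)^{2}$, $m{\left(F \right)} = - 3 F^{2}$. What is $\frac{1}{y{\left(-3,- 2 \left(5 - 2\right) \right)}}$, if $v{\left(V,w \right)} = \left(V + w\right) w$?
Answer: $\frac{1}{2601} \approx 0.00038447$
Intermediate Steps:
$v{\left(V,w \right)} = w \left(V + w\right)$
$y{\left(M,T \right)} = \left(M - 3 \left(16 + 4 M\right)^{2}\right)^{2}$ ($y{\left(M,T \right)} = \left(- 3 \left(4 \left(M + 4\right)\right)^{2} + M\right)^{2} = \left(- 3 \left(4 \left(4 + M\right)\right)^{2} + M\right)^{2} = \left(- 3 \left(16 + 4 M\right)^{2} + M\right)^{2} = \left(M - 3 \left(16 + 4 M\right)^{2}\right)^{2}$)
$\frac{1}{y{\left(-3,- 2 \left(5 - 2\right) \right)}} = \frac{1}{\left(-3 - 48 \left(4 - 3\right)^{2}\right)^{2}} = \frac{1}{\left(-3 - 48 \cdot 1^{2}\right)^{2}} = \frac{1}{\left(-3 - 48\right)^{2}} = \frac{1}{\left(-51\right)^{2}} = \frac{1}{2601}$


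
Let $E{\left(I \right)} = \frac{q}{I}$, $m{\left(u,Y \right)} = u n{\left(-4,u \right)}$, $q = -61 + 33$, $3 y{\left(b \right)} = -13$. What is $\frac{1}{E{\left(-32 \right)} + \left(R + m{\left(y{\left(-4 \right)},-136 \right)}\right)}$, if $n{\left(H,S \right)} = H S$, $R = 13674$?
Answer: $\frac{72}{979183} \approx 7.3531 \cdot 10^{-5}$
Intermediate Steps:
$y{\left(b \right)} = - \frac{13}{3}$ ($y{\left(b \right)} = \frac{1}{3} \left(-13\right) = - \frac{13}{3}$)
$q = -28$
$m{\left(u,Y \right)} = - 4 u^{2}$ ($m{\left(u,Y \right)} = u \left(- 4 u\right) = - 4 u^{2}$)
$E{\left(I \right)} = - \frac{28}{I}$
$\frac{1}{E{\left(-32 \right)} + \left(R + m{\left(y{\left(-4 \right)},-136 \right)}\right)} = \frac{1}{- \frac{28}{-32} + \left(13674 - 4 \left(- \frac{13}{3}\right)^{2}\right)} = \frac{1}{\left(-28\right) \left(- \frac{1}{32}\right) + \left(13674 - \frac{676}{9}\right)} = \frac{1}{\frac{7}{8} + \left(13674 - \frac{676}{9}\right)} = \frac{1}{\frac{7}{8} + \frac{122390}{9}} = \frac{1}{\frac{979183}{72}} = \frac{72}{979183}$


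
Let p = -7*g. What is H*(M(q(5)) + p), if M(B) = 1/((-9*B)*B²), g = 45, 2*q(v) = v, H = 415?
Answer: -29413789/225 ≈ -1.3073e+5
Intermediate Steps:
q(v) = v/2
p = -315 (p = -7*45 = -315)
M(B) = -1/(9*B³) (M(B) = 1/(-9*B³) = -1/(9*B³))
H*(M(q(5)) + p) = 415*(-1/(9*((½)*5)³) - 315) = 415*(-1/(9*(5/2)³) - 315) = 415*(-⅑*8/125 - 315) = 415*(-8/1125 - 315) = 415*(-354383/1125) = -29413789/225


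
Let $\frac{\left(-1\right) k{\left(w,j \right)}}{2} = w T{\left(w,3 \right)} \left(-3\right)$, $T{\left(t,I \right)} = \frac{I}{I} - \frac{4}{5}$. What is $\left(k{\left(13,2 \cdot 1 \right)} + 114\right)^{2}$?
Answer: $\frac{419904}{25} \approx 16796.0$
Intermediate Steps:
$T{\left(t,I \right)} = \frac{1}{5}$ ($T{\left(t,I \right)} = 1 - \frac{4}{5} = \frac{1}{5}$)
$k{\left(w,j \right)} = \frac{6 w}{5}$ ($k{\left(w,j \right)} = - 2 w \frac{1}{5} \left(-3\right) = - 2 \frac{w}{5} \left(-3\right) = - 2 \left(- \frac{3 w}{5}\right) = \frac{6 w}{5}$)
$\left(k{\left(13,2 \cdot 1 \right)} + 114\right)^{2} = \left(\frac{6}{5} \cdot 13 + 114\right)^{2} = \left(\frac{78}{5} + 114\right)^{2} = \left(\frac{648}{5}\right)^{2} = \frac{419904}{25}$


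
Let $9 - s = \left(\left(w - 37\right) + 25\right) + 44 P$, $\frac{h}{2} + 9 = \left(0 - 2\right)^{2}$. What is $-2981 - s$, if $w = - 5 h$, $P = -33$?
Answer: $-4404$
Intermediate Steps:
$h = -10$ ($h = -18 + 2 \left(0 - 2\right)^{2} = -18 + 2 \left(-2\right)^{2} = -18 + 2 \cdot 4 = -18 + 8 = -10$)
$w = 50$ ($w = \left(-5\right) \left(-10\right) = 50$)
$s = 1423$ ($s = 9 - \left(\left(\left(50 - 37\right) + 25\right) + 44 \left(-33\right)\right) = 9 - \left(\left(13 + 25\right) - 1452\right) = 9 - \left(38 - 1452\right) = 9 - -1414 = 9 + 1414 = 1423$)
$-2981 - s = -2981 - 1423 = -4404$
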